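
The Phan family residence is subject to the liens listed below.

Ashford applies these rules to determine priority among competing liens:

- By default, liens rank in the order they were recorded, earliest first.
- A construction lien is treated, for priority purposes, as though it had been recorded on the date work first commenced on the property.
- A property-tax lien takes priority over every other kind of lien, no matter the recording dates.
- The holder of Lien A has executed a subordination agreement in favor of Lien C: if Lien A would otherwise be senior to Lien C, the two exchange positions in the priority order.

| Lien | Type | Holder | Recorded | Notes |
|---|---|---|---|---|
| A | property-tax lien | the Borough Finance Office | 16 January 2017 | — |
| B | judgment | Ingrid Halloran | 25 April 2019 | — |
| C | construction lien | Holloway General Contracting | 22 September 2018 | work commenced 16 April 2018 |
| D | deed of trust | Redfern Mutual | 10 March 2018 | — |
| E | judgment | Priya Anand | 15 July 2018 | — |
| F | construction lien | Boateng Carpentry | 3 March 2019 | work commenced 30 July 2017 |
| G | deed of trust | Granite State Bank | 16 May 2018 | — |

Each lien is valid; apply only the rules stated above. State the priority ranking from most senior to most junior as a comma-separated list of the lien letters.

First, effective dates: C is treated as recorded 16 April 2018, the work-commencement date; F relates back to 30 July 2017 (work commenced).
A is a property-tax lien and takes priority over every other lien.
The other liens, earliest effective date first: F (30 July 2017), D (10 March 2018), C (16 April 2018), G (16 May 2018), E (15 July 2018), B (25 April 2019).
A is senior to C before the subordination, so the two trade places.

C, F, D, A, G, E, B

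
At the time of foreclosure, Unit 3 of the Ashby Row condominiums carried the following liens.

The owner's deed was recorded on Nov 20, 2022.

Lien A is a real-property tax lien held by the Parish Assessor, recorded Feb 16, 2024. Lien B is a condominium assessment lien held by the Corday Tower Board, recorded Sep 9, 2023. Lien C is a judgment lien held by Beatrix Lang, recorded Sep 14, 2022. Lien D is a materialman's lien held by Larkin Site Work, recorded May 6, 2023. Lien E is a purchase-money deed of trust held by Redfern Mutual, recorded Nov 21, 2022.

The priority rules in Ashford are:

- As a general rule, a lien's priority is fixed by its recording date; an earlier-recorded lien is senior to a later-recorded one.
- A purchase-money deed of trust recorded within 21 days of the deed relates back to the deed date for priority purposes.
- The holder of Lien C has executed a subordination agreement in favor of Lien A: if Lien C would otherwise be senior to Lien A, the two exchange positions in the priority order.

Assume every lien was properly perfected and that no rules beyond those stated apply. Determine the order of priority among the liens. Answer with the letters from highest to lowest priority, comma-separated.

A, E, D, B, C

Effective dates: E was recorded within the 21-day window, so its effective date is the deed date Nov 20, 2022.
By effective date: C (Sep 14, 2022), E (Nov 20, 2022), D (May 6, 2023), B (Sep 9, 2023), A (Feb 16, 2024).
C would otherwise be senior to A, so under the subordination agreement C and A exchange positions.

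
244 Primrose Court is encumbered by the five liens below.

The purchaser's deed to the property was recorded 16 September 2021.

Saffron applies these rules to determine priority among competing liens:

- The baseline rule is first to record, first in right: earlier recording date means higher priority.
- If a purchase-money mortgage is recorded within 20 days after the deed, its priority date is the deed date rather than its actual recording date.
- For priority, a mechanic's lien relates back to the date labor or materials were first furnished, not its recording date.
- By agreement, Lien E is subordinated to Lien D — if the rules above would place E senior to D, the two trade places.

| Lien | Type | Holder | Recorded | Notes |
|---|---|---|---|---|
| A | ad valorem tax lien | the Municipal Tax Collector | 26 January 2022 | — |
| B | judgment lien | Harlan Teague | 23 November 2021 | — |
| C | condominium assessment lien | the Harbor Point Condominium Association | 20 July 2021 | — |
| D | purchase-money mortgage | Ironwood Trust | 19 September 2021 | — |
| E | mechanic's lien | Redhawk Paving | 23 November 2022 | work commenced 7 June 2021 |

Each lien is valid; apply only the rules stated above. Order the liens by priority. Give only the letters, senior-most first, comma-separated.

First, effective dates: D's effective date is the deed date, 16 September 2021; E relates back to 7 June 2021 (work commenced).
Sorted by effective date: E (7 June 2021), C (20 July 2021), D (16 September 2021), B (23 November 2021), A (26 January 2022).
E would otherwise be senior to D, so under the subordination agreement E and D exchange positions.

D, C, E, B, A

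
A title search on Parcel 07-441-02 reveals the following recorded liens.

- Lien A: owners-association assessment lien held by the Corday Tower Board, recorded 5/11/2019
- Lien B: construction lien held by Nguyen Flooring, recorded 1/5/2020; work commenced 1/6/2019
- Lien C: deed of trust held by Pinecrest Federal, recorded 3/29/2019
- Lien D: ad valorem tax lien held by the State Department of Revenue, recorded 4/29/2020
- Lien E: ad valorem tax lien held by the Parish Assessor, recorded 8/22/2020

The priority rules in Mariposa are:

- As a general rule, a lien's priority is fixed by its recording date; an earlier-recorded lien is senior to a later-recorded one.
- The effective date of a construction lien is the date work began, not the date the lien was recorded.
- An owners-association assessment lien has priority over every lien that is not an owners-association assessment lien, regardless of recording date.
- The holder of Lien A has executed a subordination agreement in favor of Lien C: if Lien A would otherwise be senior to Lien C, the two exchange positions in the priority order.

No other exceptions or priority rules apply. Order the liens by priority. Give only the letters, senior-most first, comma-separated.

C, B, A, D, E

First, effective dates: B is treated as recorded 1/6/2019, the work-commencement date.
A is an owners-association assessment lien, so it outranks all other liens regardless of date.
Remaining liens by effective date: B (1/6/2019), C (3/29/2019), D (4/29/2020), E (8/22/2020).
A would otherwise be senior to C, so under the subordination agreement A and C exchange positions.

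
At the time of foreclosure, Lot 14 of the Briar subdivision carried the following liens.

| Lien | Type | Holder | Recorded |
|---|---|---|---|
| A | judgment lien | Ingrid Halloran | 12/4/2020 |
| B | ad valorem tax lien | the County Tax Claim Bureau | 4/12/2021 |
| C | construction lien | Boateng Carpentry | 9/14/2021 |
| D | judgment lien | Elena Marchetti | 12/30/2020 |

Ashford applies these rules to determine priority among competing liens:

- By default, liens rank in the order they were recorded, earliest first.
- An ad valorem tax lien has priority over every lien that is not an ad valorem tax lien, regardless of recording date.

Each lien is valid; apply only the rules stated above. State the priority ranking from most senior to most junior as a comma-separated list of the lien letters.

B, as an ad valorem tax lien, has superpriority and ranks first.
The other liens, earliest effective date first: A (12/4/2020), D (12/30/2020), C (9/14/2021).

B, A, D, C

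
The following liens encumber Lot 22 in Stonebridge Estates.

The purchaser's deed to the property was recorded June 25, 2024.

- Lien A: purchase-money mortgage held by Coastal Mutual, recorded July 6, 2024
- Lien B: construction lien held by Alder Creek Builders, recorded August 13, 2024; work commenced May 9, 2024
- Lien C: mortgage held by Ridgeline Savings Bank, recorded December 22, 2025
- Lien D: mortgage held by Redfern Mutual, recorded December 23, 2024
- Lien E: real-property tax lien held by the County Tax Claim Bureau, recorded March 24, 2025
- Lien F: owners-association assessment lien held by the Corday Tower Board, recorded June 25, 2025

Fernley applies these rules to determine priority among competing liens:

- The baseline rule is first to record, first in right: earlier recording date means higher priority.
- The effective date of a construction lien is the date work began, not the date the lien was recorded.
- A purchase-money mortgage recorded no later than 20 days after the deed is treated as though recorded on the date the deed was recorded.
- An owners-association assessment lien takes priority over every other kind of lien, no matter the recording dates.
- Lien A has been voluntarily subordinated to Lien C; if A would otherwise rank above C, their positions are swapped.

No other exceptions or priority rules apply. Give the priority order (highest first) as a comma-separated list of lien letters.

F, B, C, D, E, A

Adjusting effective dates: A relates back to the deed date June 25, 2024; B is treated as recorded May 9, 2024, the work-commencement date.
F, as an owners-association assessment lien, has superpriority and ranks first.
Remaining liens by effective date: B (May 9, 2024), A (June 25, 2024), D (December 23, 2024), E (March 24, 2025), C (December 22, 2025).
The subordination applies — A was senior to C — so A and C swap.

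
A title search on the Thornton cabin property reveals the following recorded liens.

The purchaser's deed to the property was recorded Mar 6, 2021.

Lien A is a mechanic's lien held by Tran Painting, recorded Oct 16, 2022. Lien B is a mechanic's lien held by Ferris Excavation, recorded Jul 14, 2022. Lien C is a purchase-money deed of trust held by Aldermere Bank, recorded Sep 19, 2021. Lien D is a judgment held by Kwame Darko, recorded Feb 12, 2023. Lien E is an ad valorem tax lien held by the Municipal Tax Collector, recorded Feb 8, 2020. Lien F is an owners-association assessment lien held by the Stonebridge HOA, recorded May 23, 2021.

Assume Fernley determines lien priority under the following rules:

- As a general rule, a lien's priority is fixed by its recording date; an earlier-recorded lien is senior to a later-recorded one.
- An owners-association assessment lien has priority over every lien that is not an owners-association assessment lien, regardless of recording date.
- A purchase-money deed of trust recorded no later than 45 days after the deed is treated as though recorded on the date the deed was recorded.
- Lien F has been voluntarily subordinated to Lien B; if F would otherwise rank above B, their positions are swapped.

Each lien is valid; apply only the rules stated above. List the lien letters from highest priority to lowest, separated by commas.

Effective dates: C was recorded 197 days after the deed, outside the 45-day window, so it keeps its recording date.
F is an owners-association assessment lien, so it outranks all other liens regardless of date.
The other liens, earliest effective date first: E (Feb 8, 2020), C (Sep 19, 2021), B (Jul 14, 2022), A (Oct 16, 2022), D (Feb 12, 2023).
The subordination applies — F was senior to B — so F and B swap.

B, E, C, F, A, D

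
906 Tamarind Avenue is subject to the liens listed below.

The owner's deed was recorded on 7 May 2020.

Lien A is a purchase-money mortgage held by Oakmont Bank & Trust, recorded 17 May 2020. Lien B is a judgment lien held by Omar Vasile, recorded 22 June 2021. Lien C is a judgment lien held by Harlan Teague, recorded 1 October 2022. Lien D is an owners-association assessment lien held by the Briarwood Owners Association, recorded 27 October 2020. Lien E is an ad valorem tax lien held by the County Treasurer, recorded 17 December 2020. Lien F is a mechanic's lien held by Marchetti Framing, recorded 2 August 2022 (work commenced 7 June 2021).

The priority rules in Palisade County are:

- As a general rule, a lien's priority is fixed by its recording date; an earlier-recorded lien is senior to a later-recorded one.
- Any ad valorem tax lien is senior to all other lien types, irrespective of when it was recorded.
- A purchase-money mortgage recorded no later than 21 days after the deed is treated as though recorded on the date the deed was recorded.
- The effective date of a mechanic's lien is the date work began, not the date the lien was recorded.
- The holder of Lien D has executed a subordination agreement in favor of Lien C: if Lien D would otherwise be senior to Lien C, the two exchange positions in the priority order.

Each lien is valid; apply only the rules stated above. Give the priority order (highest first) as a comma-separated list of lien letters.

Effective dates after the stated exceptions: A was recorded within the 21-day window, so its effective date is the deed date 7 May 2020; F's effective date is 7 June 2021, when work began.
E is an ad valorem tax lien and takes priority over every other lien.
Remaining liens by effective date: A (7 May 2020), D (27 October 2020), F (7 June 2021), B (22 June 2021), C (1 October 2022).
Because D would otherwise rank above C, the subordination swaps them.

E, A, C, F, B, D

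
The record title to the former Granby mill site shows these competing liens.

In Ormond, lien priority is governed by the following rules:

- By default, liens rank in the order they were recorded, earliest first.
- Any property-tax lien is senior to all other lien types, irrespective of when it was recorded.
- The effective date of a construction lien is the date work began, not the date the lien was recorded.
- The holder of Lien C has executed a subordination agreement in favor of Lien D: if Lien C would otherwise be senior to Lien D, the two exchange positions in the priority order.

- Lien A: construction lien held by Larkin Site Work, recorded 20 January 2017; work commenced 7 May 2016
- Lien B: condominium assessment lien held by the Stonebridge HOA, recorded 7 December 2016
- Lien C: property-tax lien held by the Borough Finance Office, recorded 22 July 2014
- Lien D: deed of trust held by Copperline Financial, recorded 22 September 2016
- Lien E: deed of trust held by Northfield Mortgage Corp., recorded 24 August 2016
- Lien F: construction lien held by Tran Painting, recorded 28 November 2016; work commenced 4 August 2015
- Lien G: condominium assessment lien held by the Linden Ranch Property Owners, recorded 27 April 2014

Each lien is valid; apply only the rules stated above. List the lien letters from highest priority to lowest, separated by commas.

Effective dates after the stated exceptions: A relates back to 7 May 2016 (work commenced); F is treated as recorded 4 August 2015, the work-commencement date.
C is a property-tax lien, so it outranks all other liens regardless of date.
Ordering the rest by effective date: G (27 April 2014), F (4 August 2015), A (7 May 2016), E (24 August 2016), D (22 September 2016), B (7 December 2016).
Because C would otherwise rank above D, the subordination swaps them.

D, G, F, A, E, C, B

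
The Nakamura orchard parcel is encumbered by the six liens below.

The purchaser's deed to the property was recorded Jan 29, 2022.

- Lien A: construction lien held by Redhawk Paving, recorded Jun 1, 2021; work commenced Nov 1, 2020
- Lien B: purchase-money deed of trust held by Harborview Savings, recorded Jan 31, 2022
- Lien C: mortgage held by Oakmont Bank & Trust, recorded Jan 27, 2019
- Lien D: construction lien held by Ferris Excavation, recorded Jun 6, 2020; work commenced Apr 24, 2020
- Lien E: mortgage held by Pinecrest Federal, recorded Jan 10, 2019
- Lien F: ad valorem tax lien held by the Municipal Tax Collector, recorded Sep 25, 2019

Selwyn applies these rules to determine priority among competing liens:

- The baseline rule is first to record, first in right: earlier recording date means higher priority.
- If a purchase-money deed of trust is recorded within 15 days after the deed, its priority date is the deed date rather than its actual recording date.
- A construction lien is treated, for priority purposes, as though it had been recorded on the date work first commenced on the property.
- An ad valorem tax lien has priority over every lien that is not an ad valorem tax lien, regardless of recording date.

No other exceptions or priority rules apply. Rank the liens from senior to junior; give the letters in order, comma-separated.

First, effective dates: A is treated as recorded Nov 1, 2020, the work-commencement date; B's effective date is the deed date, Jan 29, 2022; D relates back to Apr 24, 2020 (work commenced).
F is an ad valorem tax lien and takes priority over every other lien.
Among the remaining liens, by effective date: E (Jan 10, 2019), C (Jan 27, 2019), D (Apr 24, 2020), A (Nov 1, 2020), B (Jan 29, 2022).

F, E, C, D, A, B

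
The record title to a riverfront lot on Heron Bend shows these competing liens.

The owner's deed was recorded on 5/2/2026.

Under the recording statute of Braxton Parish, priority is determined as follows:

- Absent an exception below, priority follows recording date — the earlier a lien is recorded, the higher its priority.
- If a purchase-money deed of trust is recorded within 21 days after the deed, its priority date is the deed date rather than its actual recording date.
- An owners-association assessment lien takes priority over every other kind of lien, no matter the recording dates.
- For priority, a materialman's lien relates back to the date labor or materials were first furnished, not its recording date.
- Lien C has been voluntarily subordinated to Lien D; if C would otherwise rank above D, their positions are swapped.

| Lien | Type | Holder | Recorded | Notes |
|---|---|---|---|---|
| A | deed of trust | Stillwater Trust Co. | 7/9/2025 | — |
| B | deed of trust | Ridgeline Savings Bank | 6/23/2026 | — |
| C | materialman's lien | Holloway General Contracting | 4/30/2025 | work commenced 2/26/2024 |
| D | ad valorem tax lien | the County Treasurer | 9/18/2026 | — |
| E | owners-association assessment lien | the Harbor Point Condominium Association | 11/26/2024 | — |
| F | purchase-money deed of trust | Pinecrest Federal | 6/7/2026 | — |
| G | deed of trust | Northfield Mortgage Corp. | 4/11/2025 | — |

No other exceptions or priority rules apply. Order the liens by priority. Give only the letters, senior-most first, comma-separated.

E, D, G, A, F, B, C

First, effective dates: C is treated as recorded 2/26/2024, the work-commencement date; F was recorded 36 days after the deed — beyond 21 days — so no relation-back applies.
E is an owners-association assessment lien, so it outranks all other liens regardless of date.
Remaining liens by effective date: C (2/26/2024), G (4/11/2025), A (7/9/2025), F (6/7/2026), B (6/23/2026), D (9/18/2026).
The subordination applies — C was senior to D — so C and D swap.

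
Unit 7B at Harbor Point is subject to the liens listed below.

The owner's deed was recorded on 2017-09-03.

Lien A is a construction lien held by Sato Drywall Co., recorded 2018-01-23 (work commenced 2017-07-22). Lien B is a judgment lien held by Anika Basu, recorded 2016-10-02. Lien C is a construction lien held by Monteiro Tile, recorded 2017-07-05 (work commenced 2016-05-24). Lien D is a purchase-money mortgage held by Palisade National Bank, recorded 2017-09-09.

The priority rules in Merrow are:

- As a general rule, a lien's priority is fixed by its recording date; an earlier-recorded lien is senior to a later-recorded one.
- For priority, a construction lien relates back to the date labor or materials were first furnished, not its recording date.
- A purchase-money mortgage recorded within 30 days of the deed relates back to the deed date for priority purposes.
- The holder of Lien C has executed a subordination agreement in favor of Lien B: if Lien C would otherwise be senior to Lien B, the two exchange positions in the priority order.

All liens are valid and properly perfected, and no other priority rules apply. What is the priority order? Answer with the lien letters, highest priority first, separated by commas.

Effective dates: A relates back to 2017-07-22 (work commenced); C relates back to 2016-05-24 (work commenced); D relates back to the deed date 2017-09-03.
Ordering by effective date: C (2016-05-24), B (2016-10-02), A (2017-07-22), D (2017-09-03).
The subordination applies — C was senior to B — so C and B swap.

B, C, A, D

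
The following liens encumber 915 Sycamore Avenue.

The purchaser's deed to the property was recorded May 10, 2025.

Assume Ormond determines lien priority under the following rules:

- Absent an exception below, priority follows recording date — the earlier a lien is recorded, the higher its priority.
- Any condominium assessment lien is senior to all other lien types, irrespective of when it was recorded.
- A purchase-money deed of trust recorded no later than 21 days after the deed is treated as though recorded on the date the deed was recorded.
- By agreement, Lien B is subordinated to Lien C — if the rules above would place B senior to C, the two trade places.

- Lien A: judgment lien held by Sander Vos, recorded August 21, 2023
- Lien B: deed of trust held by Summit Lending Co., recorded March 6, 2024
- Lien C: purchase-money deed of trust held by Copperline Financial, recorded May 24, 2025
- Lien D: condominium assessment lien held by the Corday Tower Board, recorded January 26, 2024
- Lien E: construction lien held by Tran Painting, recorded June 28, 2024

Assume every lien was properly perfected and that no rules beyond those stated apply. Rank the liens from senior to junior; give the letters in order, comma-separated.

Effective dates: C's effective date is the deed date, May 10, 2025.
D is a condominium assessment lien, so it outranks all other liens regardless of date.
Remaining liens by effective date: A (August 21, 2023), B (March 6, 2024), E (June 28, 2024), C (May 10, 2025).
B is senior to C before the subordination, so the two trade places.

D, A, C, E, B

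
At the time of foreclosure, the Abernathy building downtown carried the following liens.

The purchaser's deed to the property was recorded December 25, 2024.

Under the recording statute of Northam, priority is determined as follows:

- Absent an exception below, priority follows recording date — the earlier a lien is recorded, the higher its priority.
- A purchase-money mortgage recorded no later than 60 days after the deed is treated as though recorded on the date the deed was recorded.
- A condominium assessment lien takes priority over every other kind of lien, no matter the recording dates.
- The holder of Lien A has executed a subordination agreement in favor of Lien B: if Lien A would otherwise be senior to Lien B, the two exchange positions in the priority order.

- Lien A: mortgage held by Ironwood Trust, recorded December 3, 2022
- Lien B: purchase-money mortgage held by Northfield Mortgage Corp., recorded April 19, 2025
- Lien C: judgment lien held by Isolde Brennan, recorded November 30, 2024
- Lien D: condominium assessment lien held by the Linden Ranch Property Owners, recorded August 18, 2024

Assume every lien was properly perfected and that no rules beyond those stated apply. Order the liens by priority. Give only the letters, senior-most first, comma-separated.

Adjusting effective dates: B was recorded 115 days after the deed, outside the 60-day window, so it keeps its recording date.
D is a condominium assessment lien and takes priority over every other lien.
The other liens, earliest effective date first: A (December 3, 2022), C (November 30, 2024), B (April 19, 2025).
A would otherwise be senior to B, so under the subordination agreement A and B exchange positions.

D, B, C, A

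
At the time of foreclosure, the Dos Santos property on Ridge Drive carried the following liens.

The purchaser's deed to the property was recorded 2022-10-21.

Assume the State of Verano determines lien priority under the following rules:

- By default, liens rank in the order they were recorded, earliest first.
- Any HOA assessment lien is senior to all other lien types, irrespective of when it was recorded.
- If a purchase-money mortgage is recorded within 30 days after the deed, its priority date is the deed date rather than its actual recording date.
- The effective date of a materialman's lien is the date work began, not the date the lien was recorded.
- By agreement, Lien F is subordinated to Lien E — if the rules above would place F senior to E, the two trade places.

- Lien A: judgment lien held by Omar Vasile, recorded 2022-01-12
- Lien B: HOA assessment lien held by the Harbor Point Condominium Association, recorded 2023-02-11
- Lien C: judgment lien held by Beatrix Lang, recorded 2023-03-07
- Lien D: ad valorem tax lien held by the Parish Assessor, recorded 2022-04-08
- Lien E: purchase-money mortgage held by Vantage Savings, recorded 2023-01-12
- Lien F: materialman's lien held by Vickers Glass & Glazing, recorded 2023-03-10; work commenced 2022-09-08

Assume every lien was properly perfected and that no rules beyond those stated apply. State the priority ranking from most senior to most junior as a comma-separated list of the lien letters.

First, effective dates: E missed the 30-day window (83 days after the deed), so its recording date stands; F is treated as recorded 2022-09-08, the work-commencement date.
B, as an HOA assessment lien, has superpriority and ranks first.
The other liens, earliest effective date first: A (2022-01-12), D (2022-04-08), F (2022-09-08), E (2023-01-12), C (2023-03-07).
The subordination applies — F was senior to E — so F and E swap.

B, A, D, E, F, C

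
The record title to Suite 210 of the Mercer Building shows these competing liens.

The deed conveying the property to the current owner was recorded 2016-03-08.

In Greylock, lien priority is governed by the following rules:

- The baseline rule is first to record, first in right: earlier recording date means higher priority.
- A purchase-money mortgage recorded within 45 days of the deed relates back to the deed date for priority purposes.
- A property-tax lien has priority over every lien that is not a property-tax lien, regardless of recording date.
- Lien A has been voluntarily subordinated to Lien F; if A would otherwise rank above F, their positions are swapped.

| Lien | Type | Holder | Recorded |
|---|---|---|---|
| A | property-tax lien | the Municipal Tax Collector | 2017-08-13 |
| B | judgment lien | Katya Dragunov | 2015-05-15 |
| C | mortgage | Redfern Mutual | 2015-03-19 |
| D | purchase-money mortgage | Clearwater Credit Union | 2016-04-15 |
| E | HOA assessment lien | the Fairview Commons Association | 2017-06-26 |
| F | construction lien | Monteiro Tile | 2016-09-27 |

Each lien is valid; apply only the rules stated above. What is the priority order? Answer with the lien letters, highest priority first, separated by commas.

F, C, B, D, A, E

Effective dates after the stated exceptions: D's effective date is the deed date, 2016-03-08.
As a property-tax lien, A is senior to every other lien.
The other liens, earliest effective date first: C (2015-03-19), B (2015-05-15), D (2016-03-08), F (2016-09-27), E (2017-06-26).
A would otherwise be senior to F, so under the subordination agreement A and F exchange positions.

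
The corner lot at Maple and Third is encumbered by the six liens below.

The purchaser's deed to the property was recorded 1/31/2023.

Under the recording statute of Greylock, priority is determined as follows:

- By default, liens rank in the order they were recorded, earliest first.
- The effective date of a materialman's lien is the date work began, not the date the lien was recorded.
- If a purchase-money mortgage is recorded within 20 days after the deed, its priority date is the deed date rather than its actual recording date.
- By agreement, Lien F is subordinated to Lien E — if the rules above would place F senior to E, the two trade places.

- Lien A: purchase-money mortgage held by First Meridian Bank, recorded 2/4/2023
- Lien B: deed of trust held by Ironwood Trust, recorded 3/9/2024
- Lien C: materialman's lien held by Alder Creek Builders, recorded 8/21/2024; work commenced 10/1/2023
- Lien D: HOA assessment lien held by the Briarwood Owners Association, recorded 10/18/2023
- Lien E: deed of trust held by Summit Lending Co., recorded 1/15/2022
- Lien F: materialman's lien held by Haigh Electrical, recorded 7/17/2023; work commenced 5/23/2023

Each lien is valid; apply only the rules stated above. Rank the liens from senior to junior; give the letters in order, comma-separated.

E, A, F, C, D, B

Effective dates after the stated exceptions: A's effective date is the deed date, 1/31/2023; C is treated as recorded 10/1/2023, the work-commencement date; F's effective date is 5/23/2023, when work began.
Sorted by effective date: E (1/15/2022), A (1/31/2023), F (5/23/2023), C (10/1/2023), D (10/18/2023), B (3/9/2024).
F is already junior to E, so the subordination agreement changes nothing.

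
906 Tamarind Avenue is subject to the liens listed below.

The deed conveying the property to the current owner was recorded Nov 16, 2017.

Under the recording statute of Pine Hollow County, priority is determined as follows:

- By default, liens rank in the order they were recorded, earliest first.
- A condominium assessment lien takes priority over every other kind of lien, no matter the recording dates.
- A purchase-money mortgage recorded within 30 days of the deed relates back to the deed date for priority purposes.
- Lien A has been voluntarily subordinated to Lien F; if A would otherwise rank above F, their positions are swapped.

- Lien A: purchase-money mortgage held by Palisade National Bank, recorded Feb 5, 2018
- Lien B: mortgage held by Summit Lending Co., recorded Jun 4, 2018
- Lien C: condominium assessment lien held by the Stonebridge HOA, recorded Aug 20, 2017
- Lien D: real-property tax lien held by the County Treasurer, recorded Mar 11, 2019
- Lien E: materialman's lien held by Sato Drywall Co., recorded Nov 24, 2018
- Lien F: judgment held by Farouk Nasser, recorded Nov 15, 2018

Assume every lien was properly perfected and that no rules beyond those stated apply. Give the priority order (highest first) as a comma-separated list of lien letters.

Adjusting effective dates: A was recorded 81 days after the deed, outside the 30-day window, so it keeps its recording date.
C is a condominium assessment lien and takes priority over every other lien.
Ordering the rest by effective date: A (Feb 5, 2018), B (Jun 4, 2018), F (Nov 15, 2018), E (Nov 24, 2018), D (Mar 11, 2019).
A would otherwise be senior to F, so under the subordination agreement A and F exchange positions.

C, F, B, A, E, D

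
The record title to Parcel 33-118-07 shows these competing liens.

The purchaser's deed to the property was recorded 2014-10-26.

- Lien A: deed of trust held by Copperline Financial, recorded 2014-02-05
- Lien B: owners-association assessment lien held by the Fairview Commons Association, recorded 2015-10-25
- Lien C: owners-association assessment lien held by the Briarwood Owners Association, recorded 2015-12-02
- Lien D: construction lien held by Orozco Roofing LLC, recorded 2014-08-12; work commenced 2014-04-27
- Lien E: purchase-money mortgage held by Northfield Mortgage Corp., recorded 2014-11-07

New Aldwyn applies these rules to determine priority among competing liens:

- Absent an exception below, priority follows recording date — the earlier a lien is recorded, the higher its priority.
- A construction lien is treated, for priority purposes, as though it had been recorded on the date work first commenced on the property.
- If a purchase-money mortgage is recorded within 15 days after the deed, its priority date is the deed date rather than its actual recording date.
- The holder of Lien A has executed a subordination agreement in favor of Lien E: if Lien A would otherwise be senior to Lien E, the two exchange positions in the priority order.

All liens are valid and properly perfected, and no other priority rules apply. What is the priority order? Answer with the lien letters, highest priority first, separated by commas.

E, D, A, B, C

Effective dates after the stated exceptions: D's effective date is 2014-04-27, when work began; E's effective date is the deed date, 2014-10-26.
By effective date, earliest first: A (2014-02-05), D (2014-04-27), E (2014-10-26), B (2015-10-25), C (2015-12-02).
A would otherwise be senior to E, so under the subordination agreement A and E exchange positions.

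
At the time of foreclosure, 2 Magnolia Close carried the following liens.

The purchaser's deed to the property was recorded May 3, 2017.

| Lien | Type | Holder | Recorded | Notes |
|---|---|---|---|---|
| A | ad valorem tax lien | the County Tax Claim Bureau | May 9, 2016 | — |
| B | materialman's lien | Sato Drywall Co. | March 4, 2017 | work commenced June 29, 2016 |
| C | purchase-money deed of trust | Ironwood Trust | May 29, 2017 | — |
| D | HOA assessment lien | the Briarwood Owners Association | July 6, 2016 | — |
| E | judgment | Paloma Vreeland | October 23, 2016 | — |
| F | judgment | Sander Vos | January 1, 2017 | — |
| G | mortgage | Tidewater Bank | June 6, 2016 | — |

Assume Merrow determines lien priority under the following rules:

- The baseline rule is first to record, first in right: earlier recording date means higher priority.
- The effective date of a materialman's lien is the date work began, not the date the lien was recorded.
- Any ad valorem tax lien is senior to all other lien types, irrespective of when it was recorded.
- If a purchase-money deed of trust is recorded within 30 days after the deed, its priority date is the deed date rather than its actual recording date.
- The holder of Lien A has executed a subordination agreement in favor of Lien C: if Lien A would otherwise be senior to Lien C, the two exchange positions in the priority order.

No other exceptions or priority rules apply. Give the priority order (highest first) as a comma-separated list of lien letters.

C, G, B, D, E, F, A

Adjusting effective dates: B is treated as recorded June 29, 2016, the work-commencement date; C relates back to the deed date May 3, 2017.
A, as an ad valorem tax lien, has superpriority and ranks first.
Ordering the rest by effective date: G (June 6, 2016), B (June 29, 2016), D (July 6, 2016), E (October 23, 2016), F (January 1, 2017), C (May 3, 2017).
The subordination applies — A was senior to C — so A and C swap.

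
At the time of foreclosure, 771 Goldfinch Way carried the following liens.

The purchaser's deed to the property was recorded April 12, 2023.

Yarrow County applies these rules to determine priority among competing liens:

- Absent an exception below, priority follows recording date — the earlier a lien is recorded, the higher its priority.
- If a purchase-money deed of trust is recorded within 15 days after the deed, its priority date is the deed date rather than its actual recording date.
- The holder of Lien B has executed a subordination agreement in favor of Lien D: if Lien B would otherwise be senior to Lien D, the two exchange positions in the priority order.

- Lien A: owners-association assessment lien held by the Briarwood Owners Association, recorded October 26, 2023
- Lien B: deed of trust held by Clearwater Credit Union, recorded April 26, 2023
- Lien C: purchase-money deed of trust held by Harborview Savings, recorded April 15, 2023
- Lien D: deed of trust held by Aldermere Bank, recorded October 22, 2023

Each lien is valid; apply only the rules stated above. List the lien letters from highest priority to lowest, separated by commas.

Effective dates: C was recorded within the 15-day window, so its effective date is the deed date April 12, 2023.
By effective date: C (April 12, 2023), B (April 26, 2023), D (October 22, 2023), A (October 26, 2023).
B is senior to D before the subordination, so the two trade places.

C, D, B, A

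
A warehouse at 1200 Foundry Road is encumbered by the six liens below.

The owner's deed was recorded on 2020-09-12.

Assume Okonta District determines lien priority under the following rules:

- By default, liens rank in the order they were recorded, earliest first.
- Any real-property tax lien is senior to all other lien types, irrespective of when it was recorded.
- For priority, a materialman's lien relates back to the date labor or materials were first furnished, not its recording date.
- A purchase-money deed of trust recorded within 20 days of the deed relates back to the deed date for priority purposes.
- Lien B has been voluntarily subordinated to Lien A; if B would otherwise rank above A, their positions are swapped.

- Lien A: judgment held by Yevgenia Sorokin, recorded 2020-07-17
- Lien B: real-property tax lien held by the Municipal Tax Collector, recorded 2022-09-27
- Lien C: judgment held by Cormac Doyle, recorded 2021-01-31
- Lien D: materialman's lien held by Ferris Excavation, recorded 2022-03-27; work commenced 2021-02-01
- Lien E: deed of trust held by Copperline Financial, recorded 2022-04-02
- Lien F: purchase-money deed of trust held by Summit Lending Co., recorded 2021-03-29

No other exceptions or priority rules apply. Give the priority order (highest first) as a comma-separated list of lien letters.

First, effective dates: D is treated as recorded 2021-02-01, the work-commencement date; F was recorded 198 days after the deed — beyond 20 days — so no relation-back applies.
B is a real-property tax lien and takes priority over every other lien.
The other liens, earliest effective date first: A (2020-07-17), C (2021-01-31), D (2021-02-01), F (2021-03-29), E (2022-04-02).
Because B would otherwise rank above A, the subordination swaps them.

A, B, C, D, F, E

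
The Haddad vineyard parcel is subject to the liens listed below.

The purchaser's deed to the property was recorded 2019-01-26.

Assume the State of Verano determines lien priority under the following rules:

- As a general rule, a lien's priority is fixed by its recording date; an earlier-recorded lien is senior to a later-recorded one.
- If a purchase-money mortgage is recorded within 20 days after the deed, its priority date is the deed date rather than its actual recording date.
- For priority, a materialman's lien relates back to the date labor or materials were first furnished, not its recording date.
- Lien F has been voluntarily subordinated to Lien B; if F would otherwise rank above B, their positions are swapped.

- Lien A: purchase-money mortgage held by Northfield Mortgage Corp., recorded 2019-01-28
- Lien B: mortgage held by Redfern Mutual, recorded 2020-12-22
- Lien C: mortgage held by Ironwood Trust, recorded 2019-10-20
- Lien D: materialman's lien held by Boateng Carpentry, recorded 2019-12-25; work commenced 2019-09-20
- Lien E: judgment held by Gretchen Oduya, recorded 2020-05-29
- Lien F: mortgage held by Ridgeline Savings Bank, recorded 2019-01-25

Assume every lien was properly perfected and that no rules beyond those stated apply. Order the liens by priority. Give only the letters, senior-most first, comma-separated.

B, A, D, C, E, F

First, effective dates: A's effective date is the deed date, 2019-01-26; D relates back to 2019-09-20 (work commenced).
Ordering by effective date: F (2019-01-25), A (2019-01-26), D (2019-09-20), C (2019-10-20), E (2020-05-29), B (2020-12-22).
F is senior to B before the subordination, so the two trade places.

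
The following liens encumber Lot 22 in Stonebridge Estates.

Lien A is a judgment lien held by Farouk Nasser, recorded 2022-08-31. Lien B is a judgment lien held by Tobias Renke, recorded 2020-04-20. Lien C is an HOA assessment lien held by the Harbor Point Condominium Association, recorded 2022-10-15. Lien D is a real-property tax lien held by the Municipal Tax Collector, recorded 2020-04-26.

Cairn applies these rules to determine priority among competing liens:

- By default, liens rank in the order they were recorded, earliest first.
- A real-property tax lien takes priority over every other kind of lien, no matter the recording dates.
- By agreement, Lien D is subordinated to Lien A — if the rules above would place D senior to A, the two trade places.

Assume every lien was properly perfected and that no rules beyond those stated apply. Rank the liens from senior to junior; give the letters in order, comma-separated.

A, B, D, C

D is a real-property tax lien and takes priority over every other lien.
Among the remaining liens, by effective date: B (2020-04-20), A (2022-08-31), C (2022-10-15).
Because D would otherwise rank above A, the subordination swaps them.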